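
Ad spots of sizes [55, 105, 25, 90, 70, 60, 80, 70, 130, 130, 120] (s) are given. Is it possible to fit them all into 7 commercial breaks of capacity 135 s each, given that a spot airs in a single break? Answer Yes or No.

No

Total = 935 s; ⌈935/135⌉ = 7.
8 ad spots each exceed half the capacity and cannot share a break, forcing at least 8 commercial breaks.
At least 8 commercial breaks are required, but only 7 are allowed.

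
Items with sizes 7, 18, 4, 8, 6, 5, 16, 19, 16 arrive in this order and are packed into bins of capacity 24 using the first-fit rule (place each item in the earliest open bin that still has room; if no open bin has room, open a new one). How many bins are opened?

5

  7 → bin 1 (new)  [load 7/24]
  18 → bin 2 (new)  [load 18/24]
  4 → bin 1  [load 11/24]
  8 → bin 1  [load 19/24]
  6 → bin 2  [load 24/24]
  5 → bin 1  [load 24/24]
  16 → bin 3 (new)  [load 16/24]
  19 → bin 4 (new)  [load 19/24]
  16 → bin 5 (new)  [load 16/24]
5 bins opened.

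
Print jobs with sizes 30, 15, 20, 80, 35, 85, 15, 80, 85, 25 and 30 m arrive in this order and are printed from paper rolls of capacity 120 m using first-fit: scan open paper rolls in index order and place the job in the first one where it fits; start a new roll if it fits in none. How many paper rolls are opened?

  30 → roll 1 (new)  [load 30/120]
  15 → roll 1  [load 45/120]
  20 → roll 1  [load 65/120]
  80 → roll 2 (new)  [load 80/120]
  35 → roll 1  [load 100/120]
  85 → roll 3 (new)  [load 85/120]
  15 → roll 1  [load 115/120]
  80 → roll 4 (new)  [load 80/120]
  85 → roll 5 (new)  [load 85/120]
  25 → roll 2  [load 105/120]
  30 → roll 3  [load 115/120]
5 paper rolls opened.

5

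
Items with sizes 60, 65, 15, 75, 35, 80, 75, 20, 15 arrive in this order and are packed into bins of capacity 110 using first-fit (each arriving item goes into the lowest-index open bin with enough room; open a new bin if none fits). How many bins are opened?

5

  60 → bin 1 (new)  [load 60/110]
  65 → bin 2 (new)  [load 65/110]
  15 → bin 1  [load 75/110]
  75 → bin 3 (new)  [load 75/110]
  35 → bin 1  [load 110/110]
  80 → bin 4 (new)  [load 80/110]
  75 → bin 5 (new)  [load 75/110]
  20 → bin 2  [load 85/110]
  15 → bin 2  [load 100/110]
5 bins opened.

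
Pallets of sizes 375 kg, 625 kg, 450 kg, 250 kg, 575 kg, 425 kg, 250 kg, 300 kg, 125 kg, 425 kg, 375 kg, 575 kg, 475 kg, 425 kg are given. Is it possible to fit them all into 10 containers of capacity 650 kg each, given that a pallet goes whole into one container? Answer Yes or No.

No

Total = 5650 kg; ⌈5650/650⌉ = 9.
10 pallets each exceed half the capacity and cannot share a container, forcing at least 10 containers.
The bound of 10 does not rule out 10, but exhaustive search shows no assignment into 10 containers of capacity 650 kg exists — the minimum is 11.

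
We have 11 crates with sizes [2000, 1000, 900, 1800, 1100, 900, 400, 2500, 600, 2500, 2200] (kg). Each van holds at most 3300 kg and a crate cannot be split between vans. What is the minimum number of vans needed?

6

Total = 2500 + 2500 + 2200 + 2000 + 1800 + 1100 + 1000 + 900 + 900 + 600 + 400 = 15900 kg.
Lower bound: ⌈15900/3300⌉ = 5 vans.
A packing using 6 vans:
  van 1: 2500 + 600 = 3100
  van 2: 2500 + 400 = 2900
  van 3: 2200 + 1100 = 3300
  van 4: 2000 + 1000 = 3000
  van 5: 1800 + 900 = 2700
  van 6: 900 = 900
No arrangement into 5 vans stays within capacity, so 6 is optimal.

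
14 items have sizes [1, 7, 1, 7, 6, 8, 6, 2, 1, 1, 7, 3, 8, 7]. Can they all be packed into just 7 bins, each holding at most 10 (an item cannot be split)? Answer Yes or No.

No

Total = 65; ⌈65/10⌉ = 7.
8 items each exceed half the capacity and cannot share a bin, forcing at least 8 bins.
At least 8 bins are required, but only 7 are allowed.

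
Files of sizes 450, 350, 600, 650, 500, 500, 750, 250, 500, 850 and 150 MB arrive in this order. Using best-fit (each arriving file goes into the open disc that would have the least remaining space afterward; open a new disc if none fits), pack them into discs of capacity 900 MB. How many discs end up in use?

8

  450 → disc 1 (new)  [load 450/900]
  350 → disc 1  [load 800/900]
  600 → disc 2 (new)  [load 600/900]
  650 → disc 3 (new)  [load 650/900]
  500 → disc 4 (new)  [load 500/900]
  500 → disc 5 (new)  [load 500/900]
  750 → disc 6 (new)  [load 750/900]
  250 → disc 3  [load 900/900]
  500 → disc 7 (new)  [load 500/900]
  850 → disc 8 (new)  [load 850/900]
  150 → disc 6  [load 900/900]
8 discs opened.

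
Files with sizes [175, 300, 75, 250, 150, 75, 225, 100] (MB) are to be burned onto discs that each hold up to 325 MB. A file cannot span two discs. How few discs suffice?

Total = 300 + 250 + 225 + 175 + 150 + 100 + 75 + 75 = 1350 MB.
Lower bound: ⌈1350/325⌉ = 5 discs.
A packing using 5 discs:
  disc 1: 300 = 300
  disc 2: 250 + 75 = 325
  disc 3: 225 + 100 = 325
  disc 4: 175 + 150 = 325
  disc 5: 75 = 75
This matches the lower bound, so 5 is optimal.

5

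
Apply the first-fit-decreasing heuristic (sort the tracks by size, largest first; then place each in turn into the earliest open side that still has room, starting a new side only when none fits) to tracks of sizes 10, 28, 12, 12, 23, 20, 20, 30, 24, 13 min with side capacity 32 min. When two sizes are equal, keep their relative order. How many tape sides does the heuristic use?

7

Sorted descending: 30, 28, 24, 23, 20, 20, 13, 12, 12, 10.
  30 → side 1 (new)  [load 30/32]
  28 → side 2 (new)  [load 28/32]
  24 → side 3 (new)  [load 24/32]
  23 → side 4 (new)  [load 23/32]
  20 → side 5 (new)  [load 20/32]
  20 → side 6 (new)  [load 20/32]
  13 → side 7 (new)  [load 13/32]
  12 → side 5  [load 32/32]
  12 → side 6  [load 32/32]
  10 → side 7  [load 23/32]
7 tape sides opened.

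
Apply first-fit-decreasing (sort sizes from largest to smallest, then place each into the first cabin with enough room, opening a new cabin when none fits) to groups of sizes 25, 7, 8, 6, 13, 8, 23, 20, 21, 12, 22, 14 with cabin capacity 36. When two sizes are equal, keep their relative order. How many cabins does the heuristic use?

6

Sorted descending: 25, 23, 22, 21, 20, 14, 13, 12, 8, 8, 7, 6.
  25 → cabin 1 (new)  [load 25/36]
  23 → cabin 2 (new)  [load 23/36]
  22 → cabin 3 (new)  [load 22/36]
  21 → cabin 4 (new)  [load 21/36]
  20 → cabin 5 (new)  [load 20/36]
  14 → cabin 3  [load 36/36]
  13 → cabin 2  [load 36/36]
  12 → cabin 4  [load 33/36]
  8 → cabin 1  [load 33/36]
  8 → cabin 5  [load 28/36]
  7 → cabin 5  [load 35/36]
  6 → cabin 6 (new)  [load 6/36]
6 cabins opened.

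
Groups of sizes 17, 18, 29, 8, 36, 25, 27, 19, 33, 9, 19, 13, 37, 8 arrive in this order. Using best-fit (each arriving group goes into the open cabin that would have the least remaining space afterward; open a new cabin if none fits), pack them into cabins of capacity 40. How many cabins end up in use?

  17 → cabin 1 (new)  [load 17/40]
  18 → cabin 1  [load 35/40]
  29 → cabin 2 (new)  [load 29/40]
  8 → cabin 2  [load 37/40]
  36 → cabin 3 (new)  [load 36/40]
  25 → cabin 4 (new)  [load 25/40]
  27 → cabin 5 (new)  [load 27/40]
  19 → cabin 6 (new)  [load 19/40]
  33 → cabin 7 (new)  [load 33/40]
  9 → cabin 5  [load 36/40]
  19 → cabin 6  [load 38/40]
  13 → cabin 4  [load 38/40]
  37 → cabin 8 (new)  [load 37/40]
  8 → cabin 9 (new)  [load 8/40]
9 cabins opened.

9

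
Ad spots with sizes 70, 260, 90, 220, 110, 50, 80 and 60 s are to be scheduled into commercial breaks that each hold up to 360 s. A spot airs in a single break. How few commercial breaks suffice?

Total = 260 + 220 + 110 + 90 + 80 + 70 + 60 + 50 = 940 s.
Lower bound: ⌈940/360⌉ = 3 commercial breaks.
A packing using 3 commercial breaks:
  break 1: 260 + 90 = 350
  break 2: 220 + 110 = 330
  break 3: 80 + 70 + 60 + 50 = 260
This matches the lower bound, so 3 is optimal.

3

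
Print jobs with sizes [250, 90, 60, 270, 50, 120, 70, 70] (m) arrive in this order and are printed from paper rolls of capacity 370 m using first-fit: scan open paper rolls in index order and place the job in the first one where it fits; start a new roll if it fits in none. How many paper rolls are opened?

  250 → roll 1 (new)  [load 250/370]
  90 → roll 1  [load 340/370]
  60 → roll 2 (new)  [load 60/370]
  270 → roll 2  [load 330/370]
  50 → roll 3 (new)  [load 50/370]
  120 → roll 3  [load 170/370]
  70 → roll 3  [load 240/370]
  70 → roll 3  [load 310/370]
3 paper rolls opened.

3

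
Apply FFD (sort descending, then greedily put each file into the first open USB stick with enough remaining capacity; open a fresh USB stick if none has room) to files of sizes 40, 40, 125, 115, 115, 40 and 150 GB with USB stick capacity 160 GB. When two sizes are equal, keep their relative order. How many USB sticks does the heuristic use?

Sorted descending: 150, 125, 115, 115, 40, 40, 40.
  150 → USB stick 1 (new)  [load 150/160]
  125 → USB stick 2 (new)  [load 125/160]
  115 → USB stick 3 (new)  [load 115/160]
  115 → USB stick 4 (new)  [load 115/160]
  40 → USB stick 3  [load 155/160]
  40 → USB stick 4  [load 155/160]
  40 → USB stick 5 (new)  [load 40/160]
5 USB sticks opened.

5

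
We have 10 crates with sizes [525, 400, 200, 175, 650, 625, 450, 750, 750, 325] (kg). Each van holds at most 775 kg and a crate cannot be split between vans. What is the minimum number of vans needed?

7

Total = 750 + 750 + 650 + 625 + 525 + 450 + 400 + 325 + 200 + 175 = 4850 kg.
Lower bound: ⌈4850/775⌉ = 7 vans.
A packing using 7 vans:
  van 1: 750 = 750
  van 2: 750 = 750
  van 3: 650 = 650
  van 4: 625 = 625
  van 5: 525 + 200 = 725
  van 6: 450 + 325 = 775
  van 7: 400 + 175 = 575
This matches the lower bound, so 7 is optimal.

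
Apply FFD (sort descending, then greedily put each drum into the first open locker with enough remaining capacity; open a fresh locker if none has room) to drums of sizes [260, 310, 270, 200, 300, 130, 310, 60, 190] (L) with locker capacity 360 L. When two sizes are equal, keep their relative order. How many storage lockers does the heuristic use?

7

Sorted descending: 310, 310, 300, 270, 260, 200, 190, 130, 60.
  310 → locker 1 (new)  [load 310/360]
  310 → locker 2 (new)  [load 310/360]
  300 → locker 3 (new)  [load 300/360]
  270 → locker 4 (new)  [load 270/360]
  260 → locker 5 (new)  [load 260/360]
  200 → locker 6 (new)  [load 200/360]
  190 → locker 7 (new)  [load 190/360]
  130 → locker 6  [load 330/360]
  60 → locker 3  [load 360/360]
7 storage lockers opened.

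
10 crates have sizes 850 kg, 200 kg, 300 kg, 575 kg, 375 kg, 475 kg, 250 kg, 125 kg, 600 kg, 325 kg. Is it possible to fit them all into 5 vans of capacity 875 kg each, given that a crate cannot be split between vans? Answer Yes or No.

A valid assignment using 5 vans:
  van 1: 850 = 850
  van 2: 600 + 250 = 850
  van 3: 575 + 300 = 875
  van 4: 475 + 375 = 850
  van 5: 325 + 200 + 125 = 650
Every load is within 875 kg, so 5 vans suffice.

Yes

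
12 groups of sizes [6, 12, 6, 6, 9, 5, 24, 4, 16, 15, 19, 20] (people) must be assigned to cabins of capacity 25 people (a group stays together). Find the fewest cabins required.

6

Total = 24 + 20 + 19 + 16 + 15 + 12 + 9 + 6 + 6 + 6 + 5 + 4 = 142 people.
Lower bound: ⌈142/25⌉ = 6 cabins.
A packing using 6 cabins:
  cabin 1: 24 = 24
  cabin 2: 20 + 5 = 25
  cabin 3: 19 + 6 = 25
  cabin 4: 16 + 9 = 25
  cabin 5: 15 + 6 + 4 = 25
  cabin 6: 12 + 6 = 18
This matches the lower bound, so 6 is optimal.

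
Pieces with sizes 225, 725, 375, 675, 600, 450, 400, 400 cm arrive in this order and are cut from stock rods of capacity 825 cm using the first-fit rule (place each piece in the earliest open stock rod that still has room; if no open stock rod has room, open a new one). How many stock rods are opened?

  225 → stock rod 1 (new)  [load 225/825]
  725 → stock rod 2 (new)  [load 725/825]
  375 → stock rod 1  [load 600/825]
  675 → stock rod 3 (new)  [load 675/825]
  600 → stock rod 4 (new)  [load 600/825]
  450 → stock rod 5 (new)  [load 450/825]
  400 → stock rod 6 (new)  [load 400/825]
  400 → stock rod 6  [load 800/825]
6 stock rods opened.

6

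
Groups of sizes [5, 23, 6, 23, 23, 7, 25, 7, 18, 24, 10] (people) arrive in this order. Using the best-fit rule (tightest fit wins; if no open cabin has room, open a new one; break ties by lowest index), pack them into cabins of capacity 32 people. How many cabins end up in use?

  5 → cabin 1 (new)  [load 5/32]
  23 → cabin 1  [load 28/32]
  6 → cabin 2 (new)  [load 6/32]
  23 → cabin 2  [load 29/32]
  23 → cabin 3 (new)  [load 23/32]
  7 → cabin 3  [load 30/32]
  25 → cabin 4 (new)  [load 25/32]
  7 → cabin 4  [load 32/32]
  18 → cabin 5 (new)  [load 18/32]
  24 → cabin 6 (new)  [load 24/32]
  10 → cabin 5  [load 28/32]
6 cabins opened.

6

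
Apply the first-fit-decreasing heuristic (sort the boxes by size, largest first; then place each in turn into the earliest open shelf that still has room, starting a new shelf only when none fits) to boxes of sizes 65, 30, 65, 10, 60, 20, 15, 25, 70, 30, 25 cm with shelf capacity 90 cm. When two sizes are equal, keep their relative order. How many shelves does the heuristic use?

5

Sorted descending: 70, 65, 65, 60, 30, 30, 25, 25, 20, 15, 10.
  70 → shelf 1 (new)  [load 70/90]
  65 → shelf 2 (new)  [load 65/90]
  65 → shelf 3 (new)  [load 65/90]
  60 → shelf 4 (new)  [load 60/90]
  30 → shelf 4  [load 90/90]
  30 → shelf 5 (new)  [load 30/90]
  25 → shelf 2  [load 90/90]
  25 → shelf 3  [load 90/90]
  20 → shelf 1  [load 90/90]
  15 → shelf 5  [load 45/90]
  10 → shelf 5  [load 55/90]
5 shelves opened.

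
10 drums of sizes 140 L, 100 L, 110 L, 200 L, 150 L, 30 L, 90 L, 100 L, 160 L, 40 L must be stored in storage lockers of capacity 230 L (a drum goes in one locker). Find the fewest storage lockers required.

6

Total = 200 + 160 + 150 + 140 + 110 + 100 + 100 + 90 + 40 + 30 = 1120 L.
Lower bound: ⌈1120/230⌉ = 5 storage lockers.
A packing using 6 storage lockers:
  locker 1: 200 + 30 = 230
  locker 2: 160 + 40 = 200
  locker 3: 150 = 150
  locker 4: 140 + 90 = 230
  locker 5: 110 + 100 = 210
  locker 6: 100 = 100
No arrangement into 5 storage lockers stays within capacity, so 6 is optimal.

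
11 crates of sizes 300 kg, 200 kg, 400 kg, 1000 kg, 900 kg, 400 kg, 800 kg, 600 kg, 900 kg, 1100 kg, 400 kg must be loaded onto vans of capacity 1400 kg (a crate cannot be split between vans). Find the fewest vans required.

6

Total = 1100 + 1000 + 900 + 900 + 800 + 600 + 400 + 400 + 400 + 300 + 200 = 7000 kg.
Lower bound: ⌈7000/1400⌉ = 5 vans.
A packing using 6 vans:
  van 1: 1100 + 300 = 1400
  van 2: 1000 + 400 = 1400
  van 3: 900 + 400 = 1300
  van 4: 900 + 400 = 1300
  van 5: 800 + 600 = 1400
  van 6: 200 = 200
No arrangement into 5 vans stays within capacity, so 6 is optimal.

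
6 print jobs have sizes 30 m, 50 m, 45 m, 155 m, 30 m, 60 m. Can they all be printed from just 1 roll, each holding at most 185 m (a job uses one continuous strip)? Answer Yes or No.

Total = 370 m; ⌈370/185⌉ = 2.
At least 2 paper rolls are required, but only 1 is allowed.

No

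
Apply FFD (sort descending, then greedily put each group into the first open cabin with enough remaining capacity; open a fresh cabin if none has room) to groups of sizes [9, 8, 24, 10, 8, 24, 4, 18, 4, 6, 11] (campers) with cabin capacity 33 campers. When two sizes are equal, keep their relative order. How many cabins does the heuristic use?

Sorted descending: 24, 24, 18, 11, 10, 9, 8, 8, 6, 4, 4.
  24 → cabin 1 (new)  [load 24/33]
  24 → cabin 2 (new)  [load 24/33]
  18 → cabin 3 (new)  [load 18/33]
  11 → cabin 3  [load 29/33]
  10 → cabin 4 (new)  [load 10/33]
  9 → cabin 1  [load 33/33]
  8 → cabin 2  [load 32/33]
  8 → cabin 4  [load 18/33]
  6 → cabin 4  [load 24/33]
  4 → cabin 3  [load 33/33]
  4 → cabin 4  [load 28/33]
4 cabins opened.

4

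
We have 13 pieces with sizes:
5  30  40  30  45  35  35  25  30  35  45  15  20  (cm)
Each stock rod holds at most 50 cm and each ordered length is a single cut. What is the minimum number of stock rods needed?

10

Total = 45 + 45 + 40 + 35 + 35 + 35 + 30 + 30 + 30 + 25 + 20 + 15 + 5 = 390 cm.
Lower bound: ⌈390/50⌉ = 8 stock rods.
Also, 9 pieces each exceed 25 cm, and no two of those can share a stock rod, so at least 9 stock rods are needed.
A packing using 10 stock rods:
  stock rod 1: 45 + 5 = 50
  stock rod 2: 45 = 45
  stock rod 3: 40 = 40
  stock rod 4: 35 + 15 = 50
  stock rod 5: 35 = 35
  stock rod 6: 35 = 35
  stock rod 7: 30 + 20 = 50
  stock rod 8: 30 = 30
  stock rod 9: 30 = 30
  stock rod 10: 25 = 25
No arrangement into 9 stock rods stays within capacity, so 10 is optimal.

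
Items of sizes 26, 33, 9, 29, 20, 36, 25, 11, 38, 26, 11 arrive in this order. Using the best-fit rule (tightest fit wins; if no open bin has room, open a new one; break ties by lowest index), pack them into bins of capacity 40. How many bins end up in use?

  26 → bin 1 (new)  [load 26/40]
  33 → bin 2 (new)  [load 33/40]
  9 → bin 1  [load 35/40]
  29 → bin 3 (new)  [load 29/40]
  20 → bin 4 (new)  [load 20/40]
  36 → bin 5 (new)  [load 36/40]
  25 → bin 6 (new)  [load 25/40]
  11 → bin 3  [load 40/40]
  38 → bin 7 (new)  [load 38/40]
  26 → bin 8 (new)  [load 26/40]
  11 → bin 8  [load 37/40]
8 bins opened.

8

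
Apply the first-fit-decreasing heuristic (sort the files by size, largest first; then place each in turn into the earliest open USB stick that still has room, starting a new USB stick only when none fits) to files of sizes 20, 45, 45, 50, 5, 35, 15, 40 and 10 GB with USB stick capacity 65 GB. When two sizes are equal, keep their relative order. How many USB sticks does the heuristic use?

Sorted descending: 50, 45, 45, 40, 35, 20, 15, 10, 5.
  50 → USB stick 1 (new)  [load 50/65]
  45 → USB stick 2 (new)  [load 45/65]
  45 → USB stick 3 (new)  [load 45/65]
  40 → USB stick 4 (new)  [load 40/65]
  35 → USB stick 5 (new)  [load 35/65]
  20 → USB stick 2  [load 65/65]
  15 → USB stick 1  [load 65/65]
  10 → USB stick 3  [load 55/65]
  5 → USB stick 3  [load 60/65]
5 USB sticks opened.

5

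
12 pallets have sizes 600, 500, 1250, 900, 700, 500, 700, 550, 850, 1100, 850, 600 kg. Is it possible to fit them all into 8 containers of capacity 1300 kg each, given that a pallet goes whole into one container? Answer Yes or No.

No

Total = 9100 kg; ⌈9100/1300⌉ = 7.
The bound of 7 does not rule out 8, but exhaustive search shows no assignment into 8 containers of capacity 1300 kg exists — the minimum is 9.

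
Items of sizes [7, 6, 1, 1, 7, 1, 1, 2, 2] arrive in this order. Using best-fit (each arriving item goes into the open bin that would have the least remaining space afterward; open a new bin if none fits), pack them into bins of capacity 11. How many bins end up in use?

  7 → bin 1 (new)  [load 7/11]
  6 → bin 2 (new)  [load 6/11]
  1 → bin 1  [load 8/11]
  1 → bin 1  [load 9/11]
  7 → bin 3 (new)  [load 7/11]
  1 → bin 1  [load 10/11]
  1 → bin 1  [load 11/11]
  2 → bin 3  [load 9/11]
  2 → bin 3  [load 11/11]
3 bins opened.

3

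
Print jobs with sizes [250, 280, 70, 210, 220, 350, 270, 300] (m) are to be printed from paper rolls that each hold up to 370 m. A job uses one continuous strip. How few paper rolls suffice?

Total = 350 + 300 + 280 + 270 + 250 + 220 + 210 + 70 = 1950 m.
Lower bound: ⌈1950/370⌉ = 6 paper rolls.
Also, 7 print jobs each exceed 185 m, and no two of those can share a roll, so at least 7 paper rolls are needed.
A packing using 7 paper rolls:
  roll 1: 350 = 350
  roll 2: 300 + 70 = 370
  roll 3: 280 = 280
  roll 4: 270 = 270
  roll 5: 250 = 250
  roll 6: 220 = 220
  roll 7: 210 = 210
This matches the lower bound, so 7 is optimal.

7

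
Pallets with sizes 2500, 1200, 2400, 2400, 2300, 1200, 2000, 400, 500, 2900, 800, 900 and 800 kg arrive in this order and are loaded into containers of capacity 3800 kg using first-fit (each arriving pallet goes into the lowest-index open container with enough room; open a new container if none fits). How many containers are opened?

  2500 → container 1 (new)  [load 2500/3800]
  1200 → container 1  [load 3700/3800]
  2400 → container 2 (new)  [load 2400/3800]
  2400 → container 3 (new)  [load 2400/3800]
  2300 → container 4 (new)  [load 2300/3800]
  1200 → container 2  [load 3600/3800]
  2000 → container 5 (new)  [load 2000/3800]
  400 → container 3  [load 2800/3800]
  500 → container 3  [load 3300/3800]
  2900 → container 6 (new)  [load 2900/3800]
  800 → container 4  [load 3100/3800]
  900 → container 5  [load 2900/3800]
  800 → container 5  [load 3700/3800]
6 containers opened.

6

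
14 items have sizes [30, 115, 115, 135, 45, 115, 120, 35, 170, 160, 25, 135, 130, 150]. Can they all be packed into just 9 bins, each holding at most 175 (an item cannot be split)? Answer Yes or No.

Total = 1480; ⌈1480/175⌉ = 9.
10 items each exceed half the capacity and cannot share a bin, forcing at least 10 bins.
At least 10 bins are required, but only 9 are allowed.

No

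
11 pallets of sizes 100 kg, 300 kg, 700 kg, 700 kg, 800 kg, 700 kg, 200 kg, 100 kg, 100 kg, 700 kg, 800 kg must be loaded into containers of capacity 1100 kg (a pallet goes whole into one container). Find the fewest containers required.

Total = 800 + 800 + 700 + 700 + 700 + 700 + 300 + 200 + 100 + 100 + 100 = 5200 kg.
Lower bound: ⌈5200/1100⌉ = 5 containers.
Also, 6 pallets each exceed 550 kg, and no two of those can share a container, so at least 6 containers are needed.
A packing using 6 containers:
  container 1: 800 + 300 = 1100
  container 2: 800 + 200 + 100 = 1100
  container 3: 700 + 100 + 100 = 900
  container 4: 700 = 700
  container 5: 700 = 700
  container 6: 700 = 700
This matches the lower bound, so 6 is optimal.

6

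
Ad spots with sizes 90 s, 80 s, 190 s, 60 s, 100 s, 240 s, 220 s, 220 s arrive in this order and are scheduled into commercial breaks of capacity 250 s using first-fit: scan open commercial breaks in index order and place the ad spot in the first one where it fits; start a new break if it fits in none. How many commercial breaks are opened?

6

  90 → break 1 (new)  [load 90/250]
  80 → break 1  [load 170/250]
  190 → break 2 (new)  [load 190/250]
  60 → break 1  [load 230/250]
  100 → break 3 (new)  [load 100/250]
  240 → break 4 (new)  [load 240/250]
  220 → break 5 (new)  [load 220/250]
  220 → break 6 (new)  [load 220/250]
6 commercial breaks opened.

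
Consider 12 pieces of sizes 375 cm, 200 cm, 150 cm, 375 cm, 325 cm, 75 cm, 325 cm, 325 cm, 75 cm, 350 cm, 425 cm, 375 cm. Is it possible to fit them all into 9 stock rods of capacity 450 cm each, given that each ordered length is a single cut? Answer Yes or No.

A valid assignment using 9 stock rods:
  stock rod 1: 425 = 425
  stock rod 2: 375 + 75 = 450
  stock rod 3: 375 + 75 = 450
  stock rod 4: 375 = 375
  stock rod 5: 350 = 350
  stock rod 6: 325 = 325
  stock rod 7: 325 = 325
  stock rod 8: 325 = 325
  stock rod 9: 200 + 150 = 350
Every load is within 450 cm, so 9 stock rods suffice.

Yes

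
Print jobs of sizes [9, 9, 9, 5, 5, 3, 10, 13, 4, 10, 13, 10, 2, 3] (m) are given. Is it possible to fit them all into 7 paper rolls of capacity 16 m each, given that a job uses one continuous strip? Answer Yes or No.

No

Total = 105 m; ⌈105/16⌉ = 7.
8 print jobs each exceed half the capacity and cannot share a roll, forcing at least 8 paper rolls.
At least 8 paper rolls are required, but only 7 are allowed.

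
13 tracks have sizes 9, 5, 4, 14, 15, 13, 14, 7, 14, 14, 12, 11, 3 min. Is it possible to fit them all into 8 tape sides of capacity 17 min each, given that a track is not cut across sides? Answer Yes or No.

Total = 135 min; ⌈135/17⌉ = 8.
9 tracks each exceed half the capacity and cannot share a side, forcing at least 9 tape sides.
At least 9 tape sides are required, but only 8 are allowed.

No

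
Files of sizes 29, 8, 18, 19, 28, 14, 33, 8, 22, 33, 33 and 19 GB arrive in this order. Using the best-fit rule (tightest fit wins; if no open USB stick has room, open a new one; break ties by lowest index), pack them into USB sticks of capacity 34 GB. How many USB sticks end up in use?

  29 → USB stick 1 (new)  [load 29/34]
  8 → USB stick 2 (new)  [load 8/34]
  18 → USB stick 2  [load 26/34]
  19 → USB stick 3 (new)  [load 19/34]
  28 → USB stick 4 (new)  [load 28/34]
  14 → USB stick 3  [load 33/34]
  33 → USB stick 5 (new)  [load 33/34]
  8 → USB stick 2  [load 34/34]
  22 → USB stick 6 (new)  [load 22/34]
  33 → USB stick 7 (new)  [load 33/34]
  33 → USB stick 8 (new)  [load 33/34]
  19 → USB stick 9 (new)  [load 19/34]
9 USB sticks opened.

9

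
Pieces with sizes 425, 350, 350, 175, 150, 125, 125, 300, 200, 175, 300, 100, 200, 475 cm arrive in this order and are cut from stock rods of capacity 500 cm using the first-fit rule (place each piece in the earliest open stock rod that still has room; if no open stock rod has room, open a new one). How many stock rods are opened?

  425 → stock rod 1 (new)  [load 425/500]
  350 → stock rod 2 (new)  [load 350/500]
  350 → stock rod 3 (new)  [load 350/500]
  175 → stock rod 4 (new)  [load 175/500]
  150 → stock rod 2  [load 500/500]
  125 → stock rod 3  [load 475/500]
  125 → stock rod 4  [load 300/500]
  300 → stock rod 5 (new)  [load 300/500]
  200 → stock rod 4  [load 500/500]
  175 → stock rod 5  [load 475/500]
  300 → stock rod 6 (new)  [load 300/500]
  100 → stock rod 6  [load 400/500]
  200 → stock rod 7 (new)  [load 200/500]
  475 → stock rod 8 (new)  [load 475/500]
8 stock rods opened.

8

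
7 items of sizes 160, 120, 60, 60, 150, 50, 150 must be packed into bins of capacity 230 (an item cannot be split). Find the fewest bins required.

4

Total = 160 + 150 + 150 + 120 + 60 + 60 + 50 = 750.
Lower bound: ⌈750/230⌉ = 4 bins.
A packing using 4 bins:
  bin 1: 160 + 60 = 220
  bin 2: 150 + 60 = 210
  bin 3: 150 + 50 = 200
  bin 4: 120 = 120
This matches the lower bound, so 4 is optimal.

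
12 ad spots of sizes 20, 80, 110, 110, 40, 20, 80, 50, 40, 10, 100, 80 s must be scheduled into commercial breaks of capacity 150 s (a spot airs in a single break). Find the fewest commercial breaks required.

Total = 110 + 110 + 100 + 80 + 80 + 80 + 50 + 40 + 40 + 20 + 20 + 10 = 740 s.
Lower bound: ⌈740/150⌉ = 5 commercial breaks.
Also, 6 ad spots each exceed 75 s, and no two of those can share a break, so at least 6 commercial breaks are needed.
A packing using 6 commercial breaks:
  break 1: 110 + 40 = 150
  break 2: 110 + 40 = 150
  break 3: 100 + 50 = 150
  break 4: 80 + 20 + 20 + 10 = 130
  break 5: 80 = 80
  break 6: 80 = 80
This matches the lower bound, so 6 is optimal.

6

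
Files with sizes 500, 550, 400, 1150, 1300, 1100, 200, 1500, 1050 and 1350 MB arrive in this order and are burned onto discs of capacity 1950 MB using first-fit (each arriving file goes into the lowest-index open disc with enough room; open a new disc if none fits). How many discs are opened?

  500 → disc 1 (new)  [load 500/1950]
  550 → disc 1  [load 1050/1950]
  400 → disc 1  [load 1450/1950]
  1150 → disc 2 (new)  [load 1150/1950]
  1300 → disc 3 (new)  [load 1300/1950]
  1100 → disc 4 (new)  [load 1100/1950]
  200 → disc 1  [load 1650/1950]
  1500 → disc 5 (new)  [load 1500/1950]
  1050 → disc 6 (new)  [load 1050/1950]
  1350 → disc 7 (new)  [load 1350/1950]
7 discs opened.

7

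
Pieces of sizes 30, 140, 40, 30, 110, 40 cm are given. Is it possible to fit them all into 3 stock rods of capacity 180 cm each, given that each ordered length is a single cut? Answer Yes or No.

Yes

A valid assignment using 3 stock rods:
  stock rod 1: 140 + 40 = 180
  stock rod 2: 110 + 40 + 30 = 180
  stock rod 3: 30 = 30
Every load is within 180 cm, so 3 stock rods suffice.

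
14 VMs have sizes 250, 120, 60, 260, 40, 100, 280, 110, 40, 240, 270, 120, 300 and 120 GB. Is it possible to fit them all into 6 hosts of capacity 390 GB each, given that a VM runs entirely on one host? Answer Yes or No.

No

Total = 2310 GB; ⌈2310/390⌉ = 6.
The bound of 6 does not rule out 6, but exhaustive search shows no assignment into 6 hosts of capacity 390 GB exists — the minimum is 7.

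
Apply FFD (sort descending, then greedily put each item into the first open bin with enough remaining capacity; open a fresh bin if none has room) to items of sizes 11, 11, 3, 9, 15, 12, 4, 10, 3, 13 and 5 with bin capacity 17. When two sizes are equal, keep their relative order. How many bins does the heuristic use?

7

Sorted descending: 15, 13, 12, 11, 11, 10, 9, 5, 4, 3, 3.
  15 → bin 1 (new)  [load 15/17]
  13 → bin 2 (new)  [load 13/17]
  12 → bin 3 (new)  [load 12/17]
  11 → bin 4 (new)  [load 11/17]
  11 → bin 5 (new)  [load 11/17]
  10 → bin 6 (new)  [load 10/17]
  9 → bin 7 (new)  [load 9/17]
  5 → bin 3  [load 17/17]
  4 → bin 2  [load 17/17]
  3 → bin 4  [load 14/17]
  3 → bin 4  [load 17/17]
7 bins opened.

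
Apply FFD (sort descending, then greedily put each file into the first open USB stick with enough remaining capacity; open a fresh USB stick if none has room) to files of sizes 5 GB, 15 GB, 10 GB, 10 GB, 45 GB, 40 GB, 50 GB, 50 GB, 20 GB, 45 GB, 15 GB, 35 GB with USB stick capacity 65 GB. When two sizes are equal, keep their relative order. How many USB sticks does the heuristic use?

6

Sorted descending: 50, 50, 45, 45, 40, 35, 20, 15, 15, 10, 10, 5.
  50 → USB stick 1 (new)  [load 50/65]
  50 → USB stick 2 (new)  [load 50/65]
  45 → USB stick 3 (new)  [load 45/65]
  45 → USB stick 4 (new)  [load 45/65]
  40 → USB stick 5 (new)  [load 40/65]
  35 → USB stick 6 (new)  [load 35/65]
  20 → USB stick 3  [load 65/65]
  15 → USB stick 1  [load 65/65]
  15 → USB stick 2  [load 65/65]
  10 → USB stick 4  [load 55/65]
  10 → USB stick 4  [load 65/65]
  5 → USB stick 5  [load 45/65]
6 USB sticks opened.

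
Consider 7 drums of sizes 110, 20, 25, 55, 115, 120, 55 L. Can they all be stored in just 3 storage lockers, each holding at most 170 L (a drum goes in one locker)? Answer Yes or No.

Yes

A valid assignment using 3 storage lockers:
  locker 1: 120 + 25 + 20 = 165
  locker 2: 115 + 55 = 170
  locker 3: 110 + 55 = 165
Every load is within 170 L, so 3 storage lockers suffice.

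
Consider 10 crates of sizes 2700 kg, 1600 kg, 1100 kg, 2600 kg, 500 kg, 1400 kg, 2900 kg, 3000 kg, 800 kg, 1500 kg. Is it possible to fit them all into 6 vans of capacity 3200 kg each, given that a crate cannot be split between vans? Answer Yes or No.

Total = 18100 kg; ⌈18100/3200⌉ = 6.
The bound of 6 does not rule out 6, but exhaustive search shows no assignment into 6 vans of capacity 3200 kg exists — the minimum is 7.

No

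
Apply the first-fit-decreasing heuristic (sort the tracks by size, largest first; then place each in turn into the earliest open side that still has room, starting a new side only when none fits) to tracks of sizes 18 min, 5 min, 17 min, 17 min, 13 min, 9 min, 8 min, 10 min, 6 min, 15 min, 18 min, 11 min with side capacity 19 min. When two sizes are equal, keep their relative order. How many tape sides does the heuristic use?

9

Sorted descending: 18, 18, 17, 17, 15, 13, 11, 10, 9, 8, 6, 5.
  18 → side 1 (new)  [load 18/19]
  18 → side 2 (new)  [load 18/19]
  17 → side 3 (new)  [load 17/19]
  17 → side 4 (new)  [load 17/19]
  15 → side 5 (new)  [load 15/19]
  13 → side 6 (new)  [load 13/19]
  11 → side 7 (new)  [load 11/19]
  10 → side 8 (new)  [load 10/19]
  9 → side 8  [load 19/19]
  8 → side 7  [load 19/19]
  6 → side 6  [load 19/19]
  5 → side 9 (new)  [load 5/19]
9 tape sides opened.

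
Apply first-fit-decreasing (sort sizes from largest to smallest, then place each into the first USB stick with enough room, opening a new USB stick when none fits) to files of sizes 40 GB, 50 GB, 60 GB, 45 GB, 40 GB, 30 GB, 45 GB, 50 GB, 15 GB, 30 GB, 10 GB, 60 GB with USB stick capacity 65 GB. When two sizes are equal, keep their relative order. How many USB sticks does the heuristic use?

Sorted descending: 60, 60, 50, 50, 45, 45, 40, 40, 30, 30, 15, 10.
  60 → USB stick 1 (new)  [load 60/65]
  60 → USB stick 2 (new)  [load 60/65]
  50 → USB stick 3 (new)  [load 50/65]
  50 → USB stick 4 (new)  [load 50/65]
  45 → USB stick 5 (new)  [load 45/65]
  45 → USB stick 6 (new)  [load 45/65]
  40 → USB stick 7 (new)  [load 40/65]
  40 → USB stick 8 (new)  [load 40/65]
  30 → USB stick 9 (new)  [load 30/65]
  30 → USB stick 9  [load 60/65]
  15 → USB stick 3  [load 65/65]
  10 → USB stick 4  [load 60/65]
9 USB sticks opened.

9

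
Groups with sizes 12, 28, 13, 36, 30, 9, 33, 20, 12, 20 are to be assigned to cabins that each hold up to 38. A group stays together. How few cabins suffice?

7

Total = 36 + 33 + 30 + 28 + 20 + 20 + 13 + 12 + 12 + 9 = 213.
Lower bound: ⌈213/38⌉ = 6 cabins.
A packing using 7 cabins:
  cabin 1: 36 = 36
  cabin 2: 33 = 33
  cabin 3: 30 = 30
  cabin 4: 28 + 9 = 37
  cabin 5: 20 + 13 = 33
  cabin 6: 20 + 12 = 32
  cabin 7: 12 = 12
No arrangement into 6 cabins stays within capacity, so 7 is optimal.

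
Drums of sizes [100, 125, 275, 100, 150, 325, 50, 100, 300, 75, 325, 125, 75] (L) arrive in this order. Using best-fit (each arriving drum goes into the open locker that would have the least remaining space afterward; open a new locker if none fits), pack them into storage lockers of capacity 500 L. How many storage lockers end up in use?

  100 → locker 1 (new)  [load 100/500]
  125 → locker 1  [load 225/500]
  275 → locker 1  [load 500/500]
  100 → locker 2 (new)  [load 100/500]
  150 → locker 2  [load 250/500]
  325 → locker 3 (new)  [load 325/500]
  50 → locker 3  [load 375/500]
  100 → locker 3  [load 475/500]
  300 → locker 4 (new)  [load 300/500]
  75 → locker 4  [load 375/500]
  325 → locker 5 (new)  [load 325/500]
  125 → locker 4  [load 500/500]
  75 → locker 5  [load 400/500]
5 storage lockers opened.

5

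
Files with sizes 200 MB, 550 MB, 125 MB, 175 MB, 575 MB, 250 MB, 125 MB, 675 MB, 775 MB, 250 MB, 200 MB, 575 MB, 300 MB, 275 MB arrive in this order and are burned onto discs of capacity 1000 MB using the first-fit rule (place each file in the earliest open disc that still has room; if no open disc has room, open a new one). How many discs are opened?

  200 → disc 1 (new)  [load 200/1000]
  550 → disc 1  [load 750/1000]
  125 → disc 1  [load 875/1000]
  175 → disc 2 (new)  [load 175/1000]
  575 → disc 2  [load 750/1000]
  250 → disc 2  [load 1000/1000]
  125 → disc 1  [load 1000/1000]
  675 → disc 3 (new)  [load 675/1000]
  775 → disc 4 (new)  [load 775/1000]
  250 → disc 3  [load 925/1000]
  200 → disc 4  [load 975/1000]
  575 → disc 5 (new)  [load 575/1000]
  300 → disc 5  [load 875/1000]
  275 → disc 6 (new)  [load 275/1000]
6 discs opened.

6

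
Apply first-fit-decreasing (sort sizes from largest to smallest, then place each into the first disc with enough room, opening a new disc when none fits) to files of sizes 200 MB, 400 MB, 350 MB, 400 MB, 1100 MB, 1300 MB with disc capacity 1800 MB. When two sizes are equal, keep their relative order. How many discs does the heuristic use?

Sorted descending: 1300, 1100, 400, 400, 350, 200.
  1300 → disc 1 (new)  [load 1300/1800]
  1100 → disc 2 (new)  [load 1100/1800]
  400 → disc 1  [load 1700/1800]
  400 → disc 2  [load 1500/1800]
  350 → disc 3 (new)  [load 350/1800]
  200 → disc 2  [load 1700/1800]
3 discs opened.

3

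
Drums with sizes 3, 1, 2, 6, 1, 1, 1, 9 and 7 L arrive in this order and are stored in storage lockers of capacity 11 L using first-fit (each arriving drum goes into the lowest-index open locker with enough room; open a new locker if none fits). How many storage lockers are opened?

  3 → locker 1 (new)  [load 3/11]
  1 → locker 1  [load 4/11]
  2 → locker 1  [load 6/11]
  6 → locker 2 (new)  [load 6/11]
  1 → locker 1  [load 7/11]
  1 → locker 1  [load 8/11]
  1 → locker 1  [load 9/11]
  9 → locker 3 (new)  [load 9/11]
  7 → locker 4 (new)  [load 7/11]
4 storage lockers opened.

4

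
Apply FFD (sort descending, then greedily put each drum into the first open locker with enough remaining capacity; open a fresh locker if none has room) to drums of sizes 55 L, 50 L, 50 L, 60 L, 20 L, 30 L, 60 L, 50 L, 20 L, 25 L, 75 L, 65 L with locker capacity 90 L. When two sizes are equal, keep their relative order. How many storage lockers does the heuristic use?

8

Sorted descending: 75, 65, 60, 60, 55, 50, 50, 50, 30, 25, 20, 20.
  75 → locker 1 (new)  [load 75/90]
  65 → locker 2 (new)  [load 65/90]
  60 → locker 3 (new)  [load 60/90]
  60 → locker 4 (new)  [load 60/90]
  55 → locker 5 (new)  [load 55/90]
  50 → locker 6 (new)  [load 50/90]
  50 → locker 7 (new)  [load 50/90]
  50 → locker 8 (new)  [load 50/90]
  30 → locker 3  [load 90/90]
  25 → locker 2  [load 90/90]
  20 → locker 4  [load 80/90]
  20 → locker 5  [load 75/90]
8 storage lockers opened.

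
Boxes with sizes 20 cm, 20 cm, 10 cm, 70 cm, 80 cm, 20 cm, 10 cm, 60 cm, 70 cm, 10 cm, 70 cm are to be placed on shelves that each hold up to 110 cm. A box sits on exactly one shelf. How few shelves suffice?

Total = 80 + 70 + 70 + 70 + 60 + 20 + 20 + 20 + 10 + 10 + 10 = 440 cm.
Lower bound: ⌈440/110⌉ = 4 shelves.
Also, 5 boxes each exceed 55 cm, and no two of those can share a shelf, so at least 5 shelves are needed.
A packing using 5 shelves:
  shelf 1: 80 + 20 + 10 = 110
  shelf 2: 70 + 20 + 20 = 110
  shelf 3: 70 + 10 + 10 = 90
  shelf 4: 70 = 70
  shelf 5: 60 = 60
This matches the lower bound, so 5 is optimal.

5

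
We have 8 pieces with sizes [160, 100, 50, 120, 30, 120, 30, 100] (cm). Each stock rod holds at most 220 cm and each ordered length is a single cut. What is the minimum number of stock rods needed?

Total = 160 + 120 + 120 + 100 + 100 + 50 + 30 + 30 = 710 cm.
Lower bound: ⌈710/220⌉ = 4 stock rods.
A packing using 4 stock rods:
  stock rod 1: 160 + 50 = 210
  stock rod 2: 120 + 100 = 220
  stock rod 3: 120 + 100 = 220
  stock rod 4: 30 + 30 = 60
This matches the lower bound, so 4 is optimal.

4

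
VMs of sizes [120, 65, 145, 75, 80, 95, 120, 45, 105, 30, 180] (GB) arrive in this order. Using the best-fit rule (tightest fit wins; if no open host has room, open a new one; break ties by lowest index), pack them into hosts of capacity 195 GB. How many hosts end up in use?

  120 → host 1 (new)  [load 120/195]
  65 → host 1  [load 185/195]
  145 → host 2 (new)  [load 145/195]
  75 → host 3 (new)  [load 75/195]
  80 → host 3  [load 155/195]
  95 → host 4 (new)  [load 95/195]
  120 → host 5 (new)  [load 120/195]
  45 → host 2  [load 190/195]
  105 → host 6 (new)  [load 105/195]
  30 → host 3  [load 185/195]
  180 → host 7 (new)  [load 180/195]
7 hosts opened.

7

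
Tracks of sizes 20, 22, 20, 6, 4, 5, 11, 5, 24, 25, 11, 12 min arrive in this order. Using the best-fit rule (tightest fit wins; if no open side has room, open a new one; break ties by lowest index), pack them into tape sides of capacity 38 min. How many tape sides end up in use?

5

  20 → side 1 (new)  [load 20/38]
  22 → side 2 (new)  [load 22/38]
  20 → side 3 (new)  [load 20/38]
  6 → side 2  [load 28/38]
  4 → side 2  [load 32/38]
  5 → side 2  [load 37/38]
  11 → side 1  [load 31/38]
  5 → side 1  [load 36/38]
  24 → side 4 (new)  [load 24/38]
  25 → side 5 (new)  [load 25/38]
  11 → side 5  [load 36/38]
  12 → side 4  [load 36/38]
5 tape sides opened.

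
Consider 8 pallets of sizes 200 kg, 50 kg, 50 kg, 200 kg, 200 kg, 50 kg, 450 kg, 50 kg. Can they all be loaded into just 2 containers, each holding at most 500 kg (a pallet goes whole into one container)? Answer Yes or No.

No

Total = 1250 kg; ⌈1250/500⌉ = 3.
At least 3 containers are required, but only 2 are allowed.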